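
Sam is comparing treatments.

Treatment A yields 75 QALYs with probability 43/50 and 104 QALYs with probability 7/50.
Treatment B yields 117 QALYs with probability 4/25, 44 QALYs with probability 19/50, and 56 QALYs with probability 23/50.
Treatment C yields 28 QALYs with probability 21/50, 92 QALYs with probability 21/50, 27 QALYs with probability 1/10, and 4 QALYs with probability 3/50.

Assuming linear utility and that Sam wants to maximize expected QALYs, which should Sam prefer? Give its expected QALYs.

Treatment A (79.06 QALYs)

Treatment A = 43/50 × 75 + 7/50 × 104 = 64.5 + 14.56 = 79.06
Treatment B = 4/25 × 117 + 19/50 × 44 + 23/50 × 56 = 18.72 + 16.72 + 25.76 = 61.2
Treatment C = 21/50 × 28 + 21/50 × 92 + 1/10 × 27 + 3/50 × 4 = 11.76 + 38.64 + 2.7 + 0.24 = 53.34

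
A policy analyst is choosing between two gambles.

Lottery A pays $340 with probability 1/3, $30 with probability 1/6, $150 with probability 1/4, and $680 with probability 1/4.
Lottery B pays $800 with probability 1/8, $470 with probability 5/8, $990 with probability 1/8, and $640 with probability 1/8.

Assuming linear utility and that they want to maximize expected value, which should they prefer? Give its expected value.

Lottery B ($597.50)

Lottery A = 1/3 × 340 + 1/6 × 30 + 1/4 × 150 + 1/4 × 680 = 113.3333 + 5 + 37.5 + 170 = 325.8333
Lottery B = 1/8 × 800 + 5/8 × 470 + 1/8 × 990 + 1/8 × 640 = 100 + 293.75 + 123.75 + 80 = 597.5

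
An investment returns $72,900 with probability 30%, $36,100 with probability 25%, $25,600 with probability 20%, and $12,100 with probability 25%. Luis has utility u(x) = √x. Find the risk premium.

E[u] = 0.3·√72900 + 0.25·√36100 + 0.2·√25600 + 0.25·√12100 = 0.3·270 + 0.25·190 + 0.2·160 + 0.25·110 = 188
CE = (188)² = 35344
Risk premium = EV − CE = 39040 − 35344 = 3696

$3,696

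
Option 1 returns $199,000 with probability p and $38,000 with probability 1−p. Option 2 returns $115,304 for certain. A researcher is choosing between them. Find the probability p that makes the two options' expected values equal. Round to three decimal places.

p = 0.480

p·199000 + (1−p)·38000 = 115304
161000p + 38000 = 115304
p = (115304 − 38000) / 161000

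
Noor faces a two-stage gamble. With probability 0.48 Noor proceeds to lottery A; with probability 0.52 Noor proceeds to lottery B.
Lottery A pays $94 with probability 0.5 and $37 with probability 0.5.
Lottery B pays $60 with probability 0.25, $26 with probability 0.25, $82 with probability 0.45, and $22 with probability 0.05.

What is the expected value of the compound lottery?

EV(A) = 0.5 × 94 + 0.5 × 37 = 47 + 18.5 = 65.5
EV(B) = 0.25 × 60 + 0.25 × 26 + 0.45 × 82 + 0.05 × 22 = 15 + 6.5 + 36.9 + 1.1 = 59.5
Overall = 0.48 × 65.5 + 0.52 × 59.5 = 31.44 + 30.94 = 62.38

$62.38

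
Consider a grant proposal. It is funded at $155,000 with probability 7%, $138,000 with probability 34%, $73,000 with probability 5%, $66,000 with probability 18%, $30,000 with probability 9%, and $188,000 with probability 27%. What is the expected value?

$126,760

EV = 0.07 × 155000 + 0.34 × 138000 + 0.05 × 73000 + 0.18 × 66000 + 0.09 × 30000 + 0.27 × 188000 = 10850 + 46920 + 3650 + 11880 + 2700 + 50760 = 126760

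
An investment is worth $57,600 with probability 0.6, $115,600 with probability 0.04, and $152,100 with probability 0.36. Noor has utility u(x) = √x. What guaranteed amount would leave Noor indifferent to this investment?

$88,804

E[u] = 0.6·√57600 + 0.04·√115600 + 0.36·√152100 = 0.6·240 + 0.04·340 + 0.36·390 = 298
CE = (298)² = 88804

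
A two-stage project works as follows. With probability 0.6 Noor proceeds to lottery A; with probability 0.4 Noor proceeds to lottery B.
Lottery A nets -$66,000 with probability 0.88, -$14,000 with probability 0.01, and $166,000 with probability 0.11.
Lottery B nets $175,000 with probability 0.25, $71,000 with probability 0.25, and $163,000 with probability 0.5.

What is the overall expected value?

$33,224

EV(A) = 0.88 × (-66000) + 0.01 × (-14000) + 0.11 × 166000 = -58080 − 140 + 18260 = -39960
EV(B) = 0.25 × 175000 + 0.25 × 71000 + 0.5 × 163000 = 43750 + 17750 + 81500 = 143000
Overall = 0.6 × (-39960) + 0.4 × 143000 = -23976 + 57200 = 33224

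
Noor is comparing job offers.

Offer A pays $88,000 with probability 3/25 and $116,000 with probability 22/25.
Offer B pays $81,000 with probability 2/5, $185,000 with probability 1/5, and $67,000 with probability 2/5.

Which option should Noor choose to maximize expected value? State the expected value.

Offer A ($112,640)

Offer A = 3/25 × 88000 + 22/25 × 116000 = 10560 + 102080 = 112640
Offer B = 2/5 × 81000 + 1/5 × 185000 + 2/5 × 67000 = 32400 + 37000 + 26800 = 96200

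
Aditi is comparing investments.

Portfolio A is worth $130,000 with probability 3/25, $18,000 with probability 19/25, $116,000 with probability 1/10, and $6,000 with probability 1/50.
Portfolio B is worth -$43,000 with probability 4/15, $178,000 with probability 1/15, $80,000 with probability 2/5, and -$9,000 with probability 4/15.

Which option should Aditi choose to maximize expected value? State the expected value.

Portfolio A = 3/25 × 130000 + 19/25 × 18000 + 1/10 × 116000 + 1/50 × 6000 = 15600 + 13680 + 11600 + 120 = 41000
Portfolio B = 4/15 × (-43000) + 1/15 × 178000 + 2/5 × 80000 + 4/15 × (-9000) = -11466.6667 + 11866.6667 + 32000 − 2400 = 30000

Portfolio A ($41,000)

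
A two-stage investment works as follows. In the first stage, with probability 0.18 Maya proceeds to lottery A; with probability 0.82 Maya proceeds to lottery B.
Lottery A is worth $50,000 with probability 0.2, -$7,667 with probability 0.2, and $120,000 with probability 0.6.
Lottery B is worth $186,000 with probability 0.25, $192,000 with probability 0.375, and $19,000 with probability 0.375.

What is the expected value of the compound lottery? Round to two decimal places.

EV(A) = 0.2 × 50000 + 0.2 × (-7667) + 0.6 × 120000 = 10000 − 1533.4 + 72000 = 80466.6
EV(B) = 0.25 × 186000 + 0.375 × 192000 + 0.375 × 19000 = 46500 + 72000 + 7125 = 125625
Overall = 0.18 × 80466.6 + 0.82 × 125625 = 14483.988 + 103012.5 = 117496.488

$117,496.49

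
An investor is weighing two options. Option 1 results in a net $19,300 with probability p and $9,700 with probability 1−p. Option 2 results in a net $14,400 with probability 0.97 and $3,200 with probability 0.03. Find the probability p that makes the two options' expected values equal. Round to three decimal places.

p = 0.455

EV(Option 2) = 0.97 × 14400 + 0.03 × 3200 = 13968 + 96 = 14064
p·19300 + (1−p)·9700 = 14064
9600p + 9700 = 14064
p = (14064 − 9700) / 9600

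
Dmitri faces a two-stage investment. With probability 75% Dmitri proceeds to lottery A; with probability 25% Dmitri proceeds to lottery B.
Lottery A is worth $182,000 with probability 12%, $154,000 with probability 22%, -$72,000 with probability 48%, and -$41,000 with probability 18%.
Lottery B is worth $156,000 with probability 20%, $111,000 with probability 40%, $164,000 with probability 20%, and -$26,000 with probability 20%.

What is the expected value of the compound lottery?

EV(A) = 0.12 × 182000 + 0.22 × 154000 + 0.48 × (-72000) + 0.18 × (-41000) = 21840 + 33880 − 34560 − 7380 = 13780
EV(B) = 0.2 × 156000 + 0.4 × 111000 + 0.2 × 164000 + 0.2 × (-26000) = 31200 + 44400 + 32800 − 5200 = 103200
Overall = 0.75 × 13780 + 0.25 × 103200 = 10335 + 25800 = 36135

$36,135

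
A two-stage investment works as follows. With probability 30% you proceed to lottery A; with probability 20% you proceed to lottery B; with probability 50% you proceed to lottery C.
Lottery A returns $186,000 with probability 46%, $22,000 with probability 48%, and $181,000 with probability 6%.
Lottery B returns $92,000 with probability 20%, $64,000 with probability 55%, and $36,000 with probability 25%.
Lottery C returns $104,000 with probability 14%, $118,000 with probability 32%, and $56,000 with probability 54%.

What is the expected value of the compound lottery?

EV(A) = 0.46 × 186000 + 0.48 × 22000 + 0.06 × 181000 = 85560 + 10560 + 10860 = 106980
EV(B) = 0.2 × 92000 + 0.55 × 64000 + 0.25 × 36000 = 18400 + 35200 + 9000 = 62600
EV(C) = 0.14 × 104000 + 0.32 × 118000 + 0.54 × 56000 = 14560 + 37760 + 30240 = 82560
Overall = 0.3 × 106980 + 0.2 × 62600 + 0.5 × 82560 = 32094 + 12520 + 41280 = 85894

$85,894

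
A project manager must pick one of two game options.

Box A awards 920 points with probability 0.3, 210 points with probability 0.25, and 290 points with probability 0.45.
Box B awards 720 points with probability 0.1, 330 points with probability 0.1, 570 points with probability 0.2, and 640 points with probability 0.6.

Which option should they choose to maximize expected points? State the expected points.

Box A = 0.3 × 920 + 0.25 × 210 + 0.45 × 290 = 276 + 52.5 + 130.5 = 459
Box B = 0.1 × 720 + 0.1 × 330 + 0.2 × 570 + 0.6 × 640 = 72 + 33 + 114 + 384 = 603

Box B (603 points)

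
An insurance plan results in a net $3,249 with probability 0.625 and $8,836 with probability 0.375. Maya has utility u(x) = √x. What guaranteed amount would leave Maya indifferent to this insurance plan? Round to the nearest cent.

$5,023.27

E[u] = 0.625·√3249 + 0.375·√8836 = 0.625·57 + 0.375·94 = 70.875
CE = (70.875)² = 5023.265625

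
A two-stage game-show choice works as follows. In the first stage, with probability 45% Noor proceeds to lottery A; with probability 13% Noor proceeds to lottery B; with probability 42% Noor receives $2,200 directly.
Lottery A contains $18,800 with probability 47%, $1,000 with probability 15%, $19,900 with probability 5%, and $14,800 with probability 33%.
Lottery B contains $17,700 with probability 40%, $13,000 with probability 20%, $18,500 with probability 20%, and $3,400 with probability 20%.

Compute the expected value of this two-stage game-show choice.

EV(A) = 0.47 × 18800 + 0.15 × 1000 + 0.05 × 19900 + 0.33 × 14800 = 8836 + 150 + 995 + 4884 = 14865
EV(B) = 0.4 × 17700 + 0.2 × 13000 + 0.2 × 18500 + 0.2 × 3400 = 7080 + 2600 + 3700 + 680 = 14060
Branch C: 2200 (certain)
Overall = 0.45 × 14865 + 0.13 × 14060 + 0.42 × 2200 = 6689.25 + 1827.8 + 924 = 9441.05

$9,441.05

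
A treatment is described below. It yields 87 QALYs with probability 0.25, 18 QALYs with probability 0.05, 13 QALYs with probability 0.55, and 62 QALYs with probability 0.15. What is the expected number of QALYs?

39.1 QALYs

EV = 0.25 × 87 + 0.05 × 18 + 0.55 × 13 + 0.15 × 62 = 21.75 + 0.9 + 7.15 + 9.3 = 39.1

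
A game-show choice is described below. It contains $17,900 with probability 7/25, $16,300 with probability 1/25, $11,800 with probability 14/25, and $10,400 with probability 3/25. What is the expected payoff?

$13,520

EV = 7/25 × 17900 + 1/25 × 16300 + 14/25 × 11800 + 3/25 × 10400 = 5012 + 652 + 6608 + 1248 = 13520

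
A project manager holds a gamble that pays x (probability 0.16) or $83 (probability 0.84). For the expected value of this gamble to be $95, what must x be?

0.16·x + 0.84·83 = 95
0.16·x = 95 − 69.72 = 25.28
x = 25.28 / 0.16 = 158

x = $158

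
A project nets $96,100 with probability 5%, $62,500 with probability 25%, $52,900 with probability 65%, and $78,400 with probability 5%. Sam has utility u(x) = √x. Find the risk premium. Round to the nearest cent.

E[u] = 0.05·√96100 + 0.25·√62500 + 0.65·√52900 + 0.05·√78400 = 0.05·310 + 0.25·250 + 0.65·230 + 0.05·280 = 241.5
CE = (241.5)² = 58322.25
Risk premium = EV − CE = 58735 − 58322.25 = 412.75

$412.75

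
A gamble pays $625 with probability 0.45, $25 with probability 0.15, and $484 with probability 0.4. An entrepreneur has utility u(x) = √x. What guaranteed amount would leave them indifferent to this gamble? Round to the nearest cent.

E[u] = 0.45·√625 + 0.15·√25 + 0.4·√484 = 0.45·25 + 0.15·5 + 0.4·22 = 20.8
CE = (20.8)² = 432.64

$432.64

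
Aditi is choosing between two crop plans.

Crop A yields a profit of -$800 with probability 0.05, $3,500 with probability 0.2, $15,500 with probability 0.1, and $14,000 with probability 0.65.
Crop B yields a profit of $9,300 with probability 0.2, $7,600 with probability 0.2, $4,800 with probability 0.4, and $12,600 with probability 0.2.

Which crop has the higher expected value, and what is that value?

Crop A = 0.05 × (-800) + 0.2 × 3500 + 0.1 × 15500 + 0.65 × 14000 = -40 + 700 + 1550 + 9100 = 11310
Crop B = 0.2 × 9300 + 0.2 × 7600 + 0.4 × 4800 + 0.2 × 12600 = 1860 + 1520 + 1920 + 2520 = 7820

Crop A ($11,310)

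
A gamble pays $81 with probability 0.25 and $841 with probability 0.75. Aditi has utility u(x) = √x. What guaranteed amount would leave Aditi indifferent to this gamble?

E[u] = 0.25·√81 + 0.75·√841 = 0.25·9 + 0.75·29 = 24
CE = (24)² = 576

$576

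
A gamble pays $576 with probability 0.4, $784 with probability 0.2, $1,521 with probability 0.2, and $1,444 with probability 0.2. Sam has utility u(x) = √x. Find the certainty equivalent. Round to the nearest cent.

E[u] = 0.4·√576 + 0.2·√784 + 0.2·√1521 + 0.2·√1444 = 0.4·24 + 0.2·28 + 0.2·39 + 0.2·38 = 30.6
CE = (30.6)² = 936.36

$936.36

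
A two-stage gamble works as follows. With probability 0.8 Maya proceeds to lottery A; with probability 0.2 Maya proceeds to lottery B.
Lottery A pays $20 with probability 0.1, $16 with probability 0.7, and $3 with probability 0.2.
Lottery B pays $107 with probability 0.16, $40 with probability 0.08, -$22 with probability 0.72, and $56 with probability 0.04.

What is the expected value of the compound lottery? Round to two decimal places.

$12.38

EV(A) = 0.1 × 20 + 0.7 × 16 + 0.2 × 3 = 2 + 11.2 + 0.6 = 13.8
EV(B) = 0.16 × 107 + 0.08 × 40 + 0.72 × (-22) + 0.04 × 56 = 17.12 + 3.2 − 15.84 + 2.24 = 6.72
Overall = 0.8 × 13.8 + 0.2 × 6.72 = 11.04 + 1.344 = 12.384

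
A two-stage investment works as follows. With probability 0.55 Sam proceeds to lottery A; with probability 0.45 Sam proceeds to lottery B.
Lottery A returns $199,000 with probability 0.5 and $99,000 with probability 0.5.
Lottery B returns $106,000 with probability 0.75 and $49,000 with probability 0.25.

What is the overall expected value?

$123,237.50

EV(A) = 0.5 × 199000 + 0.5 × 99000 = 99500 + 49500 = 149000
EV(B) = 0.75 × 106000 + 0.25 × 49000 = 79500 + 12250 = 91750
Overall = 0.55 × 149000 + 0.45 × 91750 = 81950 + 41287.5 = 123237.5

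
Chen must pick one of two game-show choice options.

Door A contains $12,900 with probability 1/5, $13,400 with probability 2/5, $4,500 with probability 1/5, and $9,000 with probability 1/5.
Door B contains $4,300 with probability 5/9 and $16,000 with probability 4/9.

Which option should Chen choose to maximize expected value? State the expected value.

Door A = 1/5 × 12900 + 2/5 × 13400 + 1/5 × 4500 + 1/5 × 9000 = 2580 + 5360 + 900 + 1800 = 10640
Door B = 5/9 × 4300 + 4/9 × 16000 = 2388.8889 + 7111.1111 = 9500

Door A ($10,640)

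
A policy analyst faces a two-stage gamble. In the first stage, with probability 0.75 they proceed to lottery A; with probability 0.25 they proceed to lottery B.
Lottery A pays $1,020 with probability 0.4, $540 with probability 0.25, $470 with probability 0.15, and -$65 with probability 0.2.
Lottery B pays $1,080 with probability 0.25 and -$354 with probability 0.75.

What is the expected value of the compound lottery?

$451.50

EV(A) = 0.4 × 1020 + 0.25 × 540 + 0.15 × 470 + 0.2 × (-65) = 408 + 135 + 70.5 − 13 = 600.5
EV(B) = 0.25 × 1080 + 0.75 × (-354) = 270 − 265.5 = 4.5
Overall = 0.75 × 600.5 + 0.25 × 4.5 = 450.375 + 1.125 = 451.5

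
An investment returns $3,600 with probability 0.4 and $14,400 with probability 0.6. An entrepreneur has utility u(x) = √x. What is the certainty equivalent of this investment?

E[u] = 0.4·√3600 + 0.6·√14400 = 0.4·60 + 0.6·120 = 96
CE = (96)² = 9216

$9,216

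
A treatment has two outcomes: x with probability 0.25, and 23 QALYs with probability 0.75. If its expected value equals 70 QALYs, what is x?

0.25·x + 0.75·23 = 70
0.25·x = 70 − 17.25 = 52.75
x = 52.75 / 0.25 = 211

x = 211 QALYs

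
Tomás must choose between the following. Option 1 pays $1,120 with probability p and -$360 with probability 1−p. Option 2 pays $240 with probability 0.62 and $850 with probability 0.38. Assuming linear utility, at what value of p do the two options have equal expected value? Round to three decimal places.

p = 0.562

EV(Option 2) = 0.62 × 240 + 0.38 × 850 = 148.8 + 323 = 471.8
p·1120 + (1−p)·(-360) = 471.8
1480p − 360 = 471.8
p = (471.8 + 360) / 1480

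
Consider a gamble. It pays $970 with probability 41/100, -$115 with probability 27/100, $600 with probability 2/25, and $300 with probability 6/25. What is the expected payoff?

$486.65

EV = 41/100 × 970 + 27/100 × (-115) + 2/25 × 600 + 6/25 × 300 = 397.7 − 31.05 + 48 + 72 = 486.65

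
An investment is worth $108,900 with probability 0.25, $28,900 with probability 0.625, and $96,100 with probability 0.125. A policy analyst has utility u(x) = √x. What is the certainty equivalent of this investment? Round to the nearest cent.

E[u] = 0.25·√108900 + 0.625·√28900 + 0.125·√96100 = 0.25·330 + 0.625·170 + 0.125·310 = 227.5
CE = (227.5)² = 51756.25

$51,756.25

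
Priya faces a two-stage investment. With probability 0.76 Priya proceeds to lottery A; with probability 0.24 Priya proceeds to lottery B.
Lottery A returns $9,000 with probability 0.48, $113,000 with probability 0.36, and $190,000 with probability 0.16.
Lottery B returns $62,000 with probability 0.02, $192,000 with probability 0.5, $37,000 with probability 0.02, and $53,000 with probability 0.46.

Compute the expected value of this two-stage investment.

$86,670.40

EV(A) = 0.48 × 9000 + 0.36 × 113000 + 0.16 × 190000 = 4320 + 40680 + 30400 = 75400
EV(B) = 0.02 × 62000 + 0.5 × 192000 + 0.02 × 37000 + 0.46 × 53000 = 1240 + 96000 + 740 + 24380 = 122360
Overall = 0.76 × 75400 + 0.24 × 122360 = 57304 + 29366.4 = 86670.4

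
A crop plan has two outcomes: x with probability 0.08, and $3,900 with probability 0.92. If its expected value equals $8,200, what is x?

0.08·x + 0.92·3900 = 8200
0.08·x = 8200 − 3588 = 4612
x = 4612 / 0.08 = 57650

x = $57,650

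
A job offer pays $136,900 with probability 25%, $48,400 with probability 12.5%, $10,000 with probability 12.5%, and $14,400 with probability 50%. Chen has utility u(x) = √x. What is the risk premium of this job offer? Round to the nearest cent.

$11,668.75

E[u] = 0.25·√136900 + 0.125·√48400 + 0.125·√10000 + 0.5·√14400 = 0.25·370 + 0.125·220 + 0.125·100 + 0.5·120 = 192.5
CE = (192.5)² = 37056.25
Risk premium = EV − CE = 48725 − 37056.25 = 11668.75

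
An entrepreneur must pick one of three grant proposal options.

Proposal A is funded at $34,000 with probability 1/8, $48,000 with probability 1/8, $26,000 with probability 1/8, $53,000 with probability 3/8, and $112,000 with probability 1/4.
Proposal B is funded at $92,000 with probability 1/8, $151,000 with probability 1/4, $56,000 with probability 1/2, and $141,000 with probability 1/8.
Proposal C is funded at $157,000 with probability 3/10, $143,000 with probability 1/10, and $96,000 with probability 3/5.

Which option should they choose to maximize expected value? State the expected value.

Proposal A = 1/8 × 34000 + 1/8 × 48000 + 1/8 × 26000 + 3/8 × 53000 + 1/4 × 112000 = 4250 + 6000 + 3250 + 19875 + 28000 = 61375
Proposal B = 1/8 × 92000 + 1/4 × 151000 + 1/2 × 56000 + 1/8 × 141000 = 11500 + 37750 + 28000 + 17625 = 94875
Proposal C = 3/10 × 157000 + 1/10 × 143000 + 3/5 × 96000 = 47100 + 14300 + 57600 = 119000

Proposal C ($119,000)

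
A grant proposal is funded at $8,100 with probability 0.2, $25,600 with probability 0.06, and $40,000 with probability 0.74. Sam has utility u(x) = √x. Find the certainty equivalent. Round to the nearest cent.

$30,835.36

E[u] = 0.2·√8100 + 0.06·√25600 + 0.74·√40000 = 0.2·90 + 0.06·160 + 0.74·200 = 175.6
CE = (175.6)² = 30835.36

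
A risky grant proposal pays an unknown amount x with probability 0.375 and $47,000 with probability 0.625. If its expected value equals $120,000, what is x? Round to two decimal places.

x = $241,666.67

0.375·x + 0.625·47000 = 120000
0.375·x = 120000 − 29375 = 90625
x = 90625 / 0.375 = 241666.6667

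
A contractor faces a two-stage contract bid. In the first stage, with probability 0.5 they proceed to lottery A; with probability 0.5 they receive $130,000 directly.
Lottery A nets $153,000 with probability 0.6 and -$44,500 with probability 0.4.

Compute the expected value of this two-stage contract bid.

$102,000

EV(A) = 0.6 × 153000 + 0.4 × (-44500) = 91800 − 17800 = 74000
Branch B: 130000 (certain)
Overall = 0.5 × 74000 + 0.5 × 130000 = 37000 + 65000 = 102000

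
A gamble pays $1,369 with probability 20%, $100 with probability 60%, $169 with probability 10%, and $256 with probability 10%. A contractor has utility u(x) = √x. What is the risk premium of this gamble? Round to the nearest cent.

$110.61

E[u] = 0.2·√1369 + 0.6·√100 + 0.1·√169 + 0.1·√256 = 0.2·37 + 0.6·10 + 0.1·13 + 0.1·16 = 16.3
CE = (16.3)² = 265.69
Risk premium = EV − CE = 376.3 − 265.69 = 110.61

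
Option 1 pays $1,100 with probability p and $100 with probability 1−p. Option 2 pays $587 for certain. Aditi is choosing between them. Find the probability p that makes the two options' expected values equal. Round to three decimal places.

p = 0.487

p·1100 + (1−p)·100 = 587
1000p + 100 = 587
p = (587 − 100) / 1000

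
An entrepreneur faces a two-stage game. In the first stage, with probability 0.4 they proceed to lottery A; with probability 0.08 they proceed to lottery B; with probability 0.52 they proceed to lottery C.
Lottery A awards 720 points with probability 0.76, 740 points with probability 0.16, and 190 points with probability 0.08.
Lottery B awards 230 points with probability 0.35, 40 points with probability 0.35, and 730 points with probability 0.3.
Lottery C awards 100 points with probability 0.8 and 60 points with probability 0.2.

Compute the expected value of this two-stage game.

EV(A) = 0.76 × 720 + 0.16 × 740 + 0.08 × 190 = 547.2 + 118.4 + 15.2 = 680.8
EV(B) = 0.35 × 230 + 0.35 × 40 + 0.3 × 730 = 80.5 + 14 + 219 = 313.5
EV(C) = 0.8 × 100 + 0.2 × 60 = 80 + 12 = 92
Overall = 0.4 × 680.8 + 0.08 × 313.5 + 0.52 × 92 = 272.32 + 25.08 + 47.84 = 345.24

345.24 points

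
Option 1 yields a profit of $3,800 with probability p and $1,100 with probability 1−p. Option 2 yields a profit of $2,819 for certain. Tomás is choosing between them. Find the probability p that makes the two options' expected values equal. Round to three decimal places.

p = 0.637

p·3800 + (1−p)·1100 = 2819
2700p + 1100 = 2819
p = (2819 − 1100) / 2700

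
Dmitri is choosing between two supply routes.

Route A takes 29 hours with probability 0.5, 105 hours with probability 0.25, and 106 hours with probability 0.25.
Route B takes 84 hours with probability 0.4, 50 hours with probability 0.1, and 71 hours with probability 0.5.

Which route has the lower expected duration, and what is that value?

Route A = 0.5 × 29 + 0.25 × 105 + 0.25 × 106 = 14.5 + 26.25 + 26.5 = 67.25
Route B = 0.4 × 84 + 0.1 × 50 + 0.5 × 71 = 33.6 + 5 + 35.5 = 74.1

Route A (67.25 hours)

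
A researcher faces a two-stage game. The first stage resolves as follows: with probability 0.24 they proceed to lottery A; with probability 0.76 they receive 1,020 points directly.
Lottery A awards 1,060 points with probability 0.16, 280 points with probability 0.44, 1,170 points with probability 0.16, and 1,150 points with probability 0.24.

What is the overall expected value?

956.64 points

EV(A) = 0.16 × 1060 + 0.44 × 280 + 0.16 × 1170 + 0.24 × 1150 = 169.6 + 123.2 + 187.2 + 276 = 756
Branch B: 1020 (certain)
Overall = 0.24 × 756 + 0.76 × 1020 = 181.44 + 775.2 = 956.64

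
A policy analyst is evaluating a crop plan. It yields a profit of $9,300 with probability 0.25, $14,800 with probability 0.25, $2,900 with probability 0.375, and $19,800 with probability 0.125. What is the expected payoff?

EV = 0.25 × 9300 + 0.25 × 14800 + 0.375 × 2900 + 0.125 × 19800 = 2325 + 3700 + 1087.5 + 2475 = 9587.5

$9,587.50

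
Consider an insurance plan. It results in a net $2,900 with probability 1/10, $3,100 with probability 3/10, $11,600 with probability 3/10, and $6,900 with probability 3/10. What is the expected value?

EV = 1/10 × 2900 + 3/10 × 3100 + 3/10 × 11600 + 3/10 × 6900 = 290 + 930 + 3480 + 2070 = 6770

$6,770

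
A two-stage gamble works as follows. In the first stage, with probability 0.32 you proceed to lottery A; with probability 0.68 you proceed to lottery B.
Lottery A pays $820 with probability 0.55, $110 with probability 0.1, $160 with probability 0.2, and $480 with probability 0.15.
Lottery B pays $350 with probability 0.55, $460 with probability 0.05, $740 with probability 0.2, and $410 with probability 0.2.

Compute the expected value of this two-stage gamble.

$484.06

EV(A) = 0.55 × 820 + 0.1 × 110 + 0.2 × 160 + 0.15 × 480 = 451 + 11 + 32 + 72 = 566
EV(B) = 0.55 × 350 + 0.05 × 460 + 0.2 × 740 + 0.2 × 410 = 192.5 + 23 + 148 + 82 = 445.5
Overall = 0.32 × 566 + 0.68 × 445.5 = 181.12 + 302.94 = 484.06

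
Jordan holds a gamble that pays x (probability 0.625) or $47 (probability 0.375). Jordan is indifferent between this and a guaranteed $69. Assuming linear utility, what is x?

0.625·x + 0.375·47 = 69
0.625·x = 69 − 17.625 = 51.375
x = 51.375 / 0.625 = 82.2

x = $82.20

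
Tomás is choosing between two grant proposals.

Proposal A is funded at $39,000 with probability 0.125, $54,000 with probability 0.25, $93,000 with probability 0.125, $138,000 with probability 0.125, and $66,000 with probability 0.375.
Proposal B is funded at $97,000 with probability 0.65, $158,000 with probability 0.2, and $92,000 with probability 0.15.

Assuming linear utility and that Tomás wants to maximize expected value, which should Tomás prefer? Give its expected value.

Proposal A = 0.125 × 39000 + 0.25 × 54000 + 0.125 × 93000 + 0.125 × 138000 + 0.375 × 66000 = 4875 + 13500 + 11625 + 17250 + 24750 = 72000
Proposal B = 0.65 × 97000 + 0.2 × 158000 + 0.15 × 92000 = 63050 + 31600 + 13800 = 108450

Proposal B ($108,450)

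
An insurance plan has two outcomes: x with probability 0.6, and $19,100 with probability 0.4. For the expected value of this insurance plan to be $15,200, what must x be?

0.6·x + 0.4·19100 = 15200
0.6·x = 15200 − 7640 = 7560
x = 7560 / 0.6 = 12600

x = $12,600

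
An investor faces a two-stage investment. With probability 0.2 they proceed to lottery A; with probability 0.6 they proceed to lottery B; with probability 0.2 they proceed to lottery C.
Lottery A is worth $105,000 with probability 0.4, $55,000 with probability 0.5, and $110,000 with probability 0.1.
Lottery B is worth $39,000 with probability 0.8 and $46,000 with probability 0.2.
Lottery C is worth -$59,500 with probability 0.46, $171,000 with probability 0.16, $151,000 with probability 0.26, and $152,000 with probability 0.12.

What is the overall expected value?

EV(A) = 0.4 × 105000 + 0.5 × 55000 + 0.1 × 110000 = 42000 + 27500 + 11000 = 80500
EV(B) = 0.8 × 39000 + 0.2 × 46000 = 31200 + 9200 = 40400
EV(C) = 0.46 × (-59500) + 0.16 × 171000 + 0.26 × 151000 + 0.12 × 152000 = -27370 + 27360 + 39260 + 18240 = 57490
Overall = 0.2 × 80500 + 0.6 × 40400 + 0.2 × 57490 = 16100 + 24240 + 11498 = 51838

$51,838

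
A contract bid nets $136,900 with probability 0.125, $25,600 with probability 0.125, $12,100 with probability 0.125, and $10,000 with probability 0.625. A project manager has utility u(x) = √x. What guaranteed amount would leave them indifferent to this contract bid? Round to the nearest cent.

$20,306.25

E[u] = 0.125·√136900 + 0.125·√25600 + 0.125·√12100 + 0.625·√10000 = 0.125·370 + 0.125·160 + 0.125·110 + 0.625·100 = 142.5
CE = (142.5)² = 20306.25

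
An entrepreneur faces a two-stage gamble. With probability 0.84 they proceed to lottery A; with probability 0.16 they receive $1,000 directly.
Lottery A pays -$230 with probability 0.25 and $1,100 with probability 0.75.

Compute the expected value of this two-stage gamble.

EV(A) = 0.25 × (-230) + 0.75 × 1100 = -57.5 + 825 = 767.5
Branch B: 1000 (certain)
Overall = 0.84 × 767.5 + 0.16 × 1000 = 644.7 + 160 = 804.7

$804.70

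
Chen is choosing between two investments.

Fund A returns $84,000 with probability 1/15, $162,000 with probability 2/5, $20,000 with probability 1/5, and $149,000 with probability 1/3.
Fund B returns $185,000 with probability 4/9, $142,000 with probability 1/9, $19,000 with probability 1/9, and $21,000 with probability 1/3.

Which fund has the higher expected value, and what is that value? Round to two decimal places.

Fund A = 1/15 × 84000 + 2/5 × 162000 + 1/5 × 20000 + 1/3 × 149000 = 5600 + 64800 + 4000 + 49666.6667 = 124066.6667
Fund B = 4/9 × 185000 + 1/9 × 142000 + 1/9 × 19000 + 1/3 × 21000 = 82222.2222 + 15777.7778 + 2111.1111 + 7000 = 107111.1111

Fund A ($124,066.67)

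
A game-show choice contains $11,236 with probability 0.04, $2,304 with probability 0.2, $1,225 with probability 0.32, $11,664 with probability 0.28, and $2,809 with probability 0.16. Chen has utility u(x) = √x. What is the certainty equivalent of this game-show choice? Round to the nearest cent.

$4,065.34

E[u] = 0.04·√11236 + 0.2·√2304 + 0.32·√1225 + 0.28·√11664 + 0.16·√2809 = 0.04·106 + 0.2·48 + 0.32·35 + 0.28·108 + 0.16·53 = 63.76
CE = (63.76)² = 4065.3376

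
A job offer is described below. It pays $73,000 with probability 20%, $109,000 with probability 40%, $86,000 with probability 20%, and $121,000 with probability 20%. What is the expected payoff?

$99,600

EV = 0.2 × 73000 + 0.4 × 109000 + 0.2 × 86000 + 0.2 × 121000 = 14600 + 43600 + 17200 + 24200 = 99600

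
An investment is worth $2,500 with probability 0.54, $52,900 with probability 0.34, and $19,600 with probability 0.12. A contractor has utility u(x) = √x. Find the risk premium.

$6,804

E[u] = 0.54·√2500 + 0.34·√52900 + 0.12·√19600 = 0.54·50 + 0.34·230 + 0.12·140 = 122
CE = (122)² = 14884
Risk premium = EV − CE = 21688 − 14884 = 6804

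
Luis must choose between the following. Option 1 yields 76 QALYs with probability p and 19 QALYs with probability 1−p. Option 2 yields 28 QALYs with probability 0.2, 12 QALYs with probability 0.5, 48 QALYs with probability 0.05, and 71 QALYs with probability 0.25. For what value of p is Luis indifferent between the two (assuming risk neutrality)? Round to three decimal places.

p = 0.224

EV(Option 2) = 0.2 × 28 + 0.5 × 12 + 0.05 × 48 + 0.25 × 71 = 5.6 + 6 + 2.4 + 17.75 = 31.75
p·76 + (1−p)·19 = 31.75
57p + 19 = 31.75
p = (31.75 − 19) / 57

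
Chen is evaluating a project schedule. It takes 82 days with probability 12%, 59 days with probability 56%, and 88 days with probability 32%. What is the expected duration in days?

71.04 days

EV = 0.12 × 82 + 0.56 × 59 + 0.32 × 88 = 9.84 + 33.04 + 28.16 = 71.04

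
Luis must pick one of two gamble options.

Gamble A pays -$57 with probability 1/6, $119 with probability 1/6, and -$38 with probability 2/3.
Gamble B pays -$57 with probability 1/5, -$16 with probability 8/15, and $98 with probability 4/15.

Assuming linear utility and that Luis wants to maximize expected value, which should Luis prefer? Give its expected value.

Gamble B ($6.20)

Gamble A = 1/6 × (-57) + 1/6 × 119 + 2/3 × (-38) = -9.5 + 19.8333 − 25.3333 = -15
Gamble B = 1/5 × (-57) + 8/15 × (-16) + 4/15 × 98 = -11.4 − 8.5333 + 26.1333 = 6.2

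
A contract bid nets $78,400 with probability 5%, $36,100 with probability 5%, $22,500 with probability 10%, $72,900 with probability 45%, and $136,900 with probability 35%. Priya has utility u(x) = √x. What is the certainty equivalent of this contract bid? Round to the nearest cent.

$83,810.25

E[u] = 0.05·√78400 + 0.05·√36100 + 0.1·√22500 + 0.45·√72900 + 0.35·√136900 = 0.05·280 + 0.05·190 + 0.1·150 + 0.45·270 + 0.35·370 = 289.5
CE = (289.5)² = 83810.25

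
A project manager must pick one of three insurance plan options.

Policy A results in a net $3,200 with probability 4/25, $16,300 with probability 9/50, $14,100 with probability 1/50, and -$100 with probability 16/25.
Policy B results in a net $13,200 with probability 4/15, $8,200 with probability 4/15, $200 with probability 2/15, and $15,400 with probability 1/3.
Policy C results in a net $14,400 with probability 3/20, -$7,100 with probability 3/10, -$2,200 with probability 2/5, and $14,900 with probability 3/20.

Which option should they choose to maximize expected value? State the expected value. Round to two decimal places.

Policy B ($10,866.67)

Policy A = 4/25 × 3200 + 9/50 × 16300 + 1/50 × 14100 + 16/25 × (-100) = 512 + 2934 + 282 − 64 = 3664
Policy B = 4/15 × 13200 + 4/15 × 8200 + 2/15 × 200 + 1/3 × 15400 = 3520 + 2186.6667 + 26.6667 + 5133.3333 = 10866.6667
Policy C = 3/20 × 14400 + 3/10 × (-7100) + 2/5 × (-2200) + 3/20 × 14900 = 2160 − 2130 − 880 + 2235 = 1385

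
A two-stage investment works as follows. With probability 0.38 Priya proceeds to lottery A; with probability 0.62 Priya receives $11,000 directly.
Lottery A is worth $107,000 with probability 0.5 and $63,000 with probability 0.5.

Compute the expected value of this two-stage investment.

EV(A) = 0.5 × 107000 + 0.5 × 63000 = 53500 + 31500 = 85000
Branch B: 11000 (certain)
Overall = 0.38 × 85000 + 0.62 × 11000 = 32300 + 6820 = 39120

$39,120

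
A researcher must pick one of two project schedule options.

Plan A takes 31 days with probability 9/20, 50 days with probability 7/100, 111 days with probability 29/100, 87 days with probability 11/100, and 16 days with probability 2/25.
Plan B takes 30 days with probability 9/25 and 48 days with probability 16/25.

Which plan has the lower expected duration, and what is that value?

Plan A = 9/20 × 31 + 7/100 × 50 + 29/100 × 111 + 11/100 × 87 + 2/25 × 16 = 13.95 + 3.5 + 32.19 + 9.57 + 1.28 = 60.49
Plan B = 9/25 × 30 + 16/25 × 48 = 10.8 + 30.72 = 41.52

Plan B (41.52 days)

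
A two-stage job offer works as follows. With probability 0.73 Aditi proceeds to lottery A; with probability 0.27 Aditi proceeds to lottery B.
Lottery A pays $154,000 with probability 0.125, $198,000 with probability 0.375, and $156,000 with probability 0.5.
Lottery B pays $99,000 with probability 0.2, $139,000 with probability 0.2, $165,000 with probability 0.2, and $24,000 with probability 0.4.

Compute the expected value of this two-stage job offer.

EV(A) = 0.125 × 154000 + 0.375 × 198000 + 0.5 × 156000 = 19250 + 74250 + 78000 = 171500
EV(B) = 0.2 × 99000 + 0.2 × 139000 + 0.2 × 165000 + 0.4 × 24000 = 19800 + 27800 + 33000 + 9600 = 90200
Overall = 0.73 × 171500 + 0.27 × 90200 = 125195 + 24354 = 149549

$149,549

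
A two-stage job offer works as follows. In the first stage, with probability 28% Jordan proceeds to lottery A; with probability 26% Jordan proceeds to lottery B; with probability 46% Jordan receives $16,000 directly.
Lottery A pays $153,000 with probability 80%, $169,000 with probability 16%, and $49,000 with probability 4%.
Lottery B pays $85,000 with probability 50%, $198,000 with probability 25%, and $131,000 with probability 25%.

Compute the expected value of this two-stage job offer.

EV(A) = 0.8 × 153000 + 0.16 × 169000 + 0.04 × 49000 = 122400 + 27040 + 1960 = 151400
EV(B) = 0.5 × 85000 + 0.25 × 198000 + 0.25 × 131000 = 42500 + 49500 + 32750 = 124750
Branch C: 16000 (certain)
Overall = 0.28 × 151400 + 0.26 × 124750 + 0.46 × 16000 = 42392 + 32435 + 7360 = 82187

$82,187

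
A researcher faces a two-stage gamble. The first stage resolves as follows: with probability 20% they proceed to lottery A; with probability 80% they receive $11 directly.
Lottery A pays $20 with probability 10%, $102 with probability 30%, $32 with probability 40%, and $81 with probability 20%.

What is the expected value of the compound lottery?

$21.12

EV(A) = 0.1 × 20 + 0.3 × 102 + 0.4 × 32 + 0.2 × 81 = 2 + 30.6 + 12.8 + 16.2 = 61.6
Branch B: 11 (certain)
Overall = 0.2 × 61.6 + 0.8 × 11 = 12.32 + 8.8 = 21.12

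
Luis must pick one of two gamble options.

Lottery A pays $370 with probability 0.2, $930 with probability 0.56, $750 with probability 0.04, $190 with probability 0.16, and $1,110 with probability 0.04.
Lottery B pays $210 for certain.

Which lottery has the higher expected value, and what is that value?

Lottery A ($699.60)

Lottery A = 0.2 × 370 + 0.56 × 930 + 0.04 × 750 + 0.16 × 190 + 0.04 × 1110 = 74 + 520.8 + 30 + 30.4 + 44.4 = 699.6
Lottery B: 210 (certain)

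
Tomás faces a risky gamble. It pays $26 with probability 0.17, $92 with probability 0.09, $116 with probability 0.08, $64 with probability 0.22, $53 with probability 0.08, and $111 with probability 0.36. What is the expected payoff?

EV = 0.17 × 26 + 0.09 × 92 + 0.08 × 116 + 0.22 × 64 + 0.08 × 53 + 0.36 × 111 = 4.42 + 8.28 + 9.28 + 14.08 + 4.24 + 39.96 = 80.26

$80.26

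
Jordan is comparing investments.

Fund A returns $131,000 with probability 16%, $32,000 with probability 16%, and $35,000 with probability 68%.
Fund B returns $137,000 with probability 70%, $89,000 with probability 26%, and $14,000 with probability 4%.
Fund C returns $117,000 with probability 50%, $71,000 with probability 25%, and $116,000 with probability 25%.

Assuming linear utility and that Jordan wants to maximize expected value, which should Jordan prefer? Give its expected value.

Fund B ($119,600)

Fund A = 0.16 × 131000 + 0.16 × 32000 + 0.68 × 35000 = 20960 + 5120 + 23800 = 49880
Fund B = 0.7 × 137000 + 0.26 × 89000 + 0.04 × 14000 = 95900 + 23140 + 560 = 119600
Fund C = 0.5 × 117000 + 0.25 × 71000 + 0.25 × 116000 = 58500 + 17750 + 29000 = 105250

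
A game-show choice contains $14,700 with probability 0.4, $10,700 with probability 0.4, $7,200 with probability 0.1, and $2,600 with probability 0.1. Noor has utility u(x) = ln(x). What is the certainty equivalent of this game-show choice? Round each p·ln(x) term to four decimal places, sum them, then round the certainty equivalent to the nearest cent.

$10,136.52

E[u] = 0.4·ln(14700) + 0.4·ln(10700) + 0.1·ln(7200) + 0.1·ln(2600) = 3.8382 + 3.7112 + 0.8882 + 0.7863 = 9.2239
CE = e^9.2239 ≈ 10136.52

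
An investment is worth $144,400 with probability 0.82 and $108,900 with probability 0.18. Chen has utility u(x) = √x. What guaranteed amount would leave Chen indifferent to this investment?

$137,641

E[u] = 0.82·√144400 + 0.18·√108900 = 0.82·380 + 0.18·330 = 371
CE = (371)² = 137641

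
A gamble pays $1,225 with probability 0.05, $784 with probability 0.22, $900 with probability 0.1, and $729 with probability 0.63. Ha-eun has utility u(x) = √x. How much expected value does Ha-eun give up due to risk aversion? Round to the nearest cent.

$3.47

E[u] = 0.05·√1225 + 0.22·√784 + 0.1·√900 + 0.63·√729 = 0.05·35 + 0.22·28 + 0.1·30 + 0.63·27 = 27.92
CE = (27.92)² = 779.5264
Risk premium = EV − CE = 783 − 779.5264 = 3.4736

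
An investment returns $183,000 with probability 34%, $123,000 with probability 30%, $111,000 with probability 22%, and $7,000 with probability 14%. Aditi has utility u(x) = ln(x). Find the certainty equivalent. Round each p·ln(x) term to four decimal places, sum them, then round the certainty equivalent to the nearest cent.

$92,152.49

E[u] = 0.34·ln(183000) + 0.3·ln(123000) + 0.22·ln(111000) + 0.14·ln(7000) = 4.1199 + 3.5160 + 2.5558 + 1.2395 = 11.4312
CE = e^11.4312 ≈ 92152.49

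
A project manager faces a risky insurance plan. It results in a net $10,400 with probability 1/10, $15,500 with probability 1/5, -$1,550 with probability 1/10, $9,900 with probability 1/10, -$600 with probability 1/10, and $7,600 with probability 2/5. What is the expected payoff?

$7,955

EV = 1/10 × 10400 + 1/5 × 15500 + 1/10 × (-1550) + 1/10 × 9900 + 1/10 × (-600) + 2/5 × 7600 = 1040 + 3100 − 155 + 990 − 60 + 3040 = 7955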